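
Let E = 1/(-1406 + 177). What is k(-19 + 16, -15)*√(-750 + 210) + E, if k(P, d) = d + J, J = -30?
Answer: -1/1229 - 270*I*√15 ≈ -0.00081367 - 1045.7*I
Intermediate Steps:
E = -1/1229 (E = 1/(-1229) = -1/1229 ≈ -0.00081367)
k(P, d) = -30 + d (k(P, d) = d - 30 = -30 + d)
k(-19 + 16, -15)*√(-750 + 210) + E = (-30 - 15)*√(-750 + 210) - 1/1229 = -270*I*√15 - 1/1229 = -1/1229 - 270*I*√15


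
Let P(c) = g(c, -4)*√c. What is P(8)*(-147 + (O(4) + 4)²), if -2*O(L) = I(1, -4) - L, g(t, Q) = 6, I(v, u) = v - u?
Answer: -1617*√2 ≈ -2286.8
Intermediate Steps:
O(L) = -5/2 + L/2 (O(L) = -((1 - 1*(-4)) - L)/2 = -((1 + 4) - L)/2 = -(5 - L)/2 = -5/2 + L/2)
P(c) = 6*√c
P(8)*(-147 + (O(4) + 4)²) = (6*√8)*(-147 + ((-5/2 + (½)*4) + 4)²) = (6*(2*√2))*(-147 + ((-5/2 + 2) + 4)²) = (12*√2)*(-147 + (-½ + 4)²) = (12*√2)*(-147 + (7/2)²) = (12*√2)*(-147 + 49/4) = (12*√2)*(-539/4) = -1617*√2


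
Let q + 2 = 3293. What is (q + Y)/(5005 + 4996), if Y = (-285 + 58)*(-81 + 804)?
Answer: -160830/10001 ≈ -16.081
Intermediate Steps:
q = 3291 (q = -2 + 3293 = 3291)
Y = -164121 (Y = -227*723 = -164121)
(q + Y)/(5005 + 4996) = (3291 - 164121)/(5005 + 4996) = -160830/10001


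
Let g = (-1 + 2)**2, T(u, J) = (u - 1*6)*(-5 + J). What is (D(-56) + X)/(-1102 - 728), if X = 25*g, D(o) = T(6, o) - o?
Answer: -27/610 ≈ -0.044262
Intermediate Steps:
T(u, J) = (-6 + u)*(-5 + J) (T(u, J) = (u - 6)*(-5 + J) = (-6 + u)*(-5 + J))
D(o) = -o (D(o) = (30 - 6*o - 5*6 + o*6) - o = (30 - 6*o - 30 + 6*o) - o = 0 - o = -o)
g = 1 (g = 1**2 = 1)
X = 25 (X = 25*1 = 25)
(D(-56) + X)/(-1102 - 728) = (-1*(-56) + 25)/(-1102 - 728) = (56 + 25)/(-1830) = 81*(-1/1830) = -27/610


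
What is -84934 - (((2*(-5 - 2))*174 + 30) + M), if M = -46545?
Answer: -35983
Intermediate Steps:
-84934 - (((2*(-5 - 2))*174 + 30) + M) = -84934 - (((2*(-5 - 2))*174 + 30) - 46545) = -84934 - (((2*(-7))*174 + 30) - 46545) = -84934 - ((-14*174 + 30) - 46545) = -84934 - ((-2436 + 30) - 46545) = -84934 - (-2406 - 46545) = -84934 - 1*(-48951) = -84934 + 48951 = -35983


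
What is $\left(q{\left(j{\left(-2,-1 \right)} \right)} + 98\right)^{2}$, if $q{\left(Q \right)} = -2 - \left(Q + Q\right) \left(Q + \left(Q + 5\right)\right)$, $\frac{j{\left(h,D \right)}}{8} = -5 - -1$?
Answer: $13542400$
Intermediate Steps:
$j{\left(h,D \right)} = -32$ ($j{\left(h,D \right)} = 8 \left(-5 - -1\right) = 8 \left(-5 + 1\right) = 8 \left(-4\right) = -32$)
$q{\left(Q \right)} = -2 - 2 Q \left(5 + 2 Q\right)$ ($q{\left(Q \right)} = -2 - 2 Q \left(Q + \left(5 + Q\right)\right) = -2 - 2 Q \left(5 + 2 Q\right)$)
$\left(q{\left(j{\left(-2,-1 \right)} \right)} + 98\right)^{2} = \left(\left(-2 - -320 - 4 \left(-32\right)^{2}\right) + 98\right)^{2} = \left(\left(-2 + 320 - 4096\right) + 98\right)^{2} = \left(-3778 + 98\right)^{2} = \left(-3680\right)^{2} = 13542400$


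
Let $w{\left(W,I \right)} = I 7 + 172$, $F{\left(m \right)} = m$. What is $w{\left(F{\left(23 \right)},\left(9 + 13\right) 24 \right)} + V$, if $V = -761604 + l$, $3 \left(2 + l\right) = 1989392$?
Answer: $- \frac{283822}{3} \approx -94607.0$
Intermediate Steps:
$l = \frac{1989386}{3}$ ($l = -2 + \frac{1}{3} \cdot 1989392 = -2 + \frac{1989392}{3} = \frac{1989386}{3} \approx 6.6313 \cdot 10^{5}$)
$V = - \frac{295426}{3}$ ($V = -761604 + \frac{1989386}{3} = - \frac{295426}{3} \approx -98475.0$)
$w{\left(W,I \right)} = 172 + 7 I$ ($w{\left(W,I \right)} = 7 I + 172 = 172 + 7 I$)
$w{\left(F{\left(23 \right)},\left(9 + 13\right) 24 \right)} + V = \left(172 + 7 \left(9 + 13\right) 24\right) - \frac{295426}{3} = \left(172 + 7 \cdot 22 \cdot 24\right) - \frac{295426}{3} = \left(172 + 7 \cdot 528\right) - \frac{295426}{3} = \left(172 + 3696\right) - \frac{295426}{3} = 3868 - \frac{295426}{3} = - \frac{283822}{3}$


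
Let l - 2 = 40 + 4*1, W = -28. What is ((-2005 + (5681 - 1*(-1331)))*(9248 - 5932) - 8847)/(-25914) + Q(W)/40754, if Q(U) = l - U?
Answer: -16102019847/25145218 ≈ -640.36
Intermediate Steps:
l = 46 (l = 2 + (40 + 4*1) = 2 + (40 + 4) = 2 + 44 = 46)
Q(U) = 46 - U
((-2005 + (5681 - 1*(-1331)))*(9248 - 5932) - 8847)/(-25914) + Q(W)/40754 = ((-2005 + (5681 - 1*(-1331)))*(9248 - 5932) - 8847)/(-25914) + (46 - 1*(-28))/40754 = ((-2005 + (5681 + 1331))*3316 - 8847)*(-1/25914) + (46 + 28)*(1/40754) = ((-2005 + 7012)*3316 - 8847)*(-1/25914) + 74*(1/40754) = (5007*3316 - 8847)*(-1/25914) + 37/20377 = (16603212 - 8847)*(-1/25914) + 37/20377 = 16594365*(-1/25914) + 37/20377 = -5531455/8638 + 37/20377 = -16102019847/25145218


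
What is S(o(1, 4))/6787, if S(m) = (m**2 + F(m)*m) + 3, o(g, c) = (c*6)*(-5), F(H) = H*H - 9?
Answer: -1712517/6787 ≈ -252.32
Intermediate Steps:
F(H) = -9 + H**2 (F(H) = H**2 - 9 = -9 + H**2)
o(g, c) = -30*c (o(g, c) = (6*c)*(-5) = -30*c)
S(m) = 3 + m**2 + m*(-9 + m**2) (S(m) = (m**2 + (-9 + m**2)*m) + 3 = (m**2 + m*(-9 + m**2)) + 3 = 3 + m**2 + m*(-9 + m**2))
S(o(1, 4))/6787 = (3 + (-30*4)**2 + (-30*4)*(-9 + (-30*4)**2))/6787 = (3 + (-120)**2 - 120*(-9 + (-120)**2))*(1/6787) = (3 + 14400 - 120*(-9 + 14400))*(1/6787) = (3 + 14400 - 120*14391)*(1/6787) = (3 + 14400 - 1726920)*(1/6787) = -1712517*1/6787 = -1712517/6787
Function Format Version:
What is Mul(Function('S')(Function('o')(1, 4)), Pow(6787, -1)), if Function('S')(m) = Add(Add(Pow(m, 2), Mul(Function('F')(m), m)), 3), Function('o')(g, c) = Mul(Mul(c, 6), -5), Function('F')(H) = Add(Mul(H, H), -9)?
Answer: Rational(-1712517, 6787) ≈ -252.32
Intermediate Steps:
Function('F')(H) = Add(-9, Pow(H, 2)) (Function('F')(H) = Add(Pow(H, 2), -9) = Add(-9, Pow(H, 2)))
Function('o')(g, c) = Mul(-30, c) (Function('o')(g, c) = Mul(Mul(6, c), -5) = Mul(-30, c))
Function('S')(m) = Add(3, Pow(m, 2), Mul(m, Add(-9, Pow(m, 2)))) (Function('S')(m) = Add(Add(Pow(m, 2), Mul(Add(-9, Pow(m, 2)), m)), 3) = Add(Add(Pow(m, 2), Mul(m, Add(-9, Pow(m, 2)))), 3) = Add(3, Pow(m, 2), Mul(m, Add(-9, Pow(m, 2)))))
Mul(Function('S')(Function('o')(1, 4)), Pow(6787, -1)) = Mul(Add(3, Pow(Mul(-30, 4), 2), Mul(Mul(-30, 4), Add(-9, Pow(Mul(-30, 4), 2)))), Pow(6787, -1)) = Mul(Add(3, Pow(-120, 2), Mul(-120, Add(-9, Pow(-120, 2)))), Rational(1, 6787)) = Mul(Add(3, 14400, Mul(-120, Add(-9, 14400))), Rational(1, 6787)) = Mul(Add(3, 14400, Mul(-120, 14391)), Rational(1, 6787)) = Mul(Add(3, 14400, -1726920), Rational(1, 6787)) = Mul(-1712517, Rational(1, 6787)) = Rational(-1712517, 6787)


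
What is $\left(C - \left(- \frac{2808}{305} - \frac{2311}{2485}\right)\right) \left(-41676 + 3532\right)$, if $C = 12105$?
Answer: $- \frac{70050425043968}{151585} \approx -4.6212 \cdot 10^{8}$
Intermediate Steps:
$\left(C - \left(- \frac{2808}{305} - \frac{2311}{2485}\right)\right) \left(-41676 + 3532\right) = \left(12105 - \left(- \frac{2808}{305} - \frac{2311}{2485}\right)\right) \left(-41676 + 3532\right) = \left(12105 - \left(- \frac{2311}{2485} + \frac{22464}{-2440}\right)\right) \left(-38144\right) = \left(12105 + \left(\left(-22464\right) \left(- \frac{1}{2440}\right) + \frac{2311}{2485}\right)\right) \left(-38144\right) = \left(12105 + \left(\frac{2808}{305} + \frac{2311}{2485}\right)\right) \left(-38144\right) = \left(12105 + \frac{1536547}{151585}\right) \left(-38144\right) = \frac{1836472972}{151585} \left(-38144\right) = - \frac{70050425043968}{151585}$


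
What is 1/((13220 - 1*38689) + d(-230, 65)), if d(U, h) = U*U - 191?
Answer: 1/27240 ≈ 3.6711e-5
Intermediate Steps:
d(U, h) = -191 + U² (d(U, h) = U² - 191 = -191 + U²)
1/((13220 - 1*38689) + d(-230, 65)) = 1/((13220 - 1*38689) + (-191 + (-230)²)) = 1/((13220 - 38689) + (-191 + 52900)) = 1/(-25469 + 52709) = 1/27240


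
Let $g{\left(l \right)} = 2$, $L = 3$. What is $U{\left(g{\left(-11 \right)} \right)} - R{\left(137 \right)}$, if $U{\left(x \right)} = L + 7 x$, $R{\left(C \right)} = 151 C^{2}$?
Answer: $-2834102$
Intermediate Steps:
$U{\left(x \right)} = 3 + 7 x$
$U{\left(g{\left(-11 \right)} \right)} - R{\left(137 \right)} = \left(3 + 7 \cdot 2\right) - 151 \cdot 137^{2} = \left(3 + 14\right) - 151 \cdot 18769 = 17 - 2834119 = -2834102$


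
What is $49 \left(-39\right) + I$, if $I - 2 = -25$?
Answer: $-1934$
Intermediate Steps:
$I = -23$ ($I = 2 - 25 = -23$)
$49 \left(-39\right) + I = 49 \left(-39\right) - 23 = -1911 - 23 = -1934$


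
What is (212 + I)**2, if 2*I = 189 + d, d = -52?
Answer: 314721/4 ≈ 78680.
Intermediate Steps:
I = 137/2 (I = (189 - 52)/2 = (1/2)*137 = 137/2 ≈ 68.500)
(212 + I)**2 = (212 + 137/2)**2 = (561/2)**2 = 314721/4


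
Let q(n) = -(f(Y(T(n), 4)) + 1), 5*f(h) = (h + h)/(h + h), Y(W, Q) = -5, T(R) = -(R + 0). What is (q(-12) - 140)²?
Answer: 498436/25 ≈ 19937.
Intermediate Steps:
T(R) = -R
f(h) = ⅕ (f(h) = ((h + h)/(h + h))/5 = ((2*h)/((2*h)))/5 = ((2*h)*(1/(2*h)))/5 = (⅕)*1 = ⅕)
q(n) = -6/5 (q(n) = -(⅕ + 1) = -1*6/5 = -6/5)
(q(-12) - 140)² = (-6/5 - 140)² = (-706/5)² = 498436/25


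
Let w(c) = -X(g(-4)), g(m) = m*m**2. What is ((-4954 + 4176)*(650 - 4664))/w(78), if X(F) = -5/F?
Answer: -199865088/5 ≈ -3.9973e+7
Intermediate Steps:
g(m) = m**3
w(c) = -5/64 (w(c) = -(-5)/((-4)**3) = -(-5)/(-64) = -(-5)*(-1)/64 = -1*5/64 = -5/64)
((-4954 + 4176)*(650 - 4664))/w(78) = ((-4954 + 4176)*(650 - 4664))/(-5/64) = -778*(-4014)*(-64/5) = 3122892*(-64/5) = -199865088/5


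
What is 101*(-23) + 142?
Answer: -2181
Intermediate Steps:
101*(-23) + 142 = -2323 + 142 = -2181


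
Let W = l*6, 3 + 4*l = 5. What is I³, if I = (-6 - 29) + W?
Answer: -32768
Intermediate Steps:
l = ½ (l = -¾ + (¼)*5 = -¾ + 5/4 = ½ ≈ 0.50000)
W = 3 (W = (½)*6 = 3)
I = -32 (I = (-6 - 29) + 3 = -35 + 3 = -32)
I³ = (-32)³ = -32768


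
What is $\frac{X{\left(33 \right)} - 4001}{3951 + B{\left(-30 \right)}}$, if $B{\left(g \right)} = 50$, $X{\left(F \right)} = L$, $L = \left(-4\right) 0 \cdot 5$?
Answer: $-1$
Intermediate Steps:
$L = 0$ ($L = 0 \cdot 5 = 0$)
$X{\left(F \right)} = 0$
$\frac{X{\left(33 \right)} - 4001}{3951 + B{\left(-30 \right)}} = \frac{0 - 4001}{3951 + 50} = - \frac{4001}{4001} = \left(-4001\right) \frac{1}{4001} = -1$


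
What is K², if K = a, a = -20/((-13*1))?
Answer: 400/169 ≈ 2.3669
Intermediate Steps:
a = 20/13 (a = -20/(-13) = -20*(-1/13) = 20/13 ≈ 1.5385)
K = 20/13 ≈ 1.5385
K² = (20/13)² = 400/169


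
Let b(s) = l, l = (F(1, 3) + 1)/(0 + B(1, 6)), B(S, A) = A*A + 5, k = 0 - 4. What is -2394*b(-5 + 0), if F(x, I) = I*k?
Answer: 26334/41 ≈ 642.29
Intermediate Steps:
k = -4
F(x, I) = -4*I (F(x, I) = I*(-4) = -4*I)
B(S, A) = 5 + A**2 (B(S, A) = A**2 + 5 = 5 + A**2)
l = -11/41 (l = (-4*3 + 1)/(0 + (5 + 6**2)) = (-12 + 1)/(0 + (5 + 36)) = -11/(0 + 41) = -11/41 ≈ -0.26829)
b(s) = -11/41
-2394*b(-5 + 0) = -2394*(-11/41) = 26334/41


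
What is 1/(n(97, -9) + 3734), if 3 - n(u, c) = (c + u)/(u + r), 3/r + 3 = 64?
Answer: 740/2764709 ≈ 0.00026766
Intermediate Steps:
r = 3/61 (r = 3/(-3 + 64) = 3/61 ≈ 0.049180)
n(u, c) = 3 - (c + u)/(3/61 + u) (n(u, c) = 3 - (c + u)/(u + 3/61) = 3 - (c + u)/(3/61 + u))
1/(n(97, -9) + 3734) = 1/((9 - 61*(-9) + 122*97)/(3 + 61*97) + 3734) = 1/((9 + 549 + 11834)/(3 + 5917) + 3734) = 1/(12392/5920 + 3734) = 1/((1/5920)*12392 + 3734) = 1/(1549/740 + 3734) = 1/(2764709/740) = 740/2764709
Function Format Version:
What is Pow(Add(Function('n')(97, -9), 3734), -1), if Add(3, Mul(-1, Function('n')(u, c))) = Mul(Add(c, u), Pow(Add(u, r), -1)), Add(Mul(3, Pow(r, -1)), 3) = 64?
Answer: Rational(740, 2764709) ≈ 0.00026766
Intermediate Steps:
r = Rational(3, 61) (r = Mul(3, Pow(Add(-3, 64), -1)) = Mul(3, Pow(61, -1)) = Mul(3, Rational(1, 61)) = Rational(3, 61) ≈ 0.049180)
Function('n')(u, c) = Add(3, Mul(-1, Pow(Add(Rational(3, 61), u), -1), Add(c, u))) (Function('n')(u, c) = Add(3, Mul(-1, Mul(Add(c, u), Pow(Add(u, Rational(3, 61)), -1)))) = Add(3, Mul(-1, Mul(Add(c, u), Pow(Add(Rational(3, 61), u), -1)))) = Add(3, Mul(-1, Mul(Pow(Add(Rational(3, 61), u), -1), Add(c, u)))) = Add(3, Mul(-1, Pow(Add(Rational(3, 61), u), -1), Add(c, u))))
Pow(Add(Function('n')(97, -9), 3734), -1) = Pow(Add(Mul(Pow(Add(3, Mul(61, 97)), -1), Add(9, Mul(-61, -9), Mul(122, 97))), 3734), -1) = Pow(Add(Mul(Pow(Add(3, 5917), -1), Add(9, 549, 11834)), 3734), -1) = Pow(Add(Mul(Pow(5920, -1), 12392), 3734), -1) = Pow(Add(Mul(Rational(1, 5920), 12392), 3734), -1) = Pow(Add(Rational(1549, 740), 3734), -1) = Pow(Rational(2764709, 740), -1) = Rational(740, 2764709)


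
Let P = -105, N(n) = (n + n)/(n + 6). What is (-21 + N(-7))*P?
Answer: 735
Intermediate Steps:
N(n) = 2*n/(6 + n) (N(n) = (2*n)/(6 + n) = 2*n/(6 + n))
(-21 + N(-7))*P = (-21 + 2*(-7)/(6 - 7))*(-105) = (-21 + 2*(-7)/(-1))*(-105) = (-21 + 2*(-7)*(-1))*(-105) = (-21 + 14)*(-105) = -7*(-105) = 735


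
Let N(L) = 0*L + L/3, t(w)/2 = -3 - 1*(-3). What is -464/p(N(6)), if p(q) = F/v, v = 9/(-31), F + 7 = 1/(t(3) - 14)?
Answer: -6496/341 ≈ -19.050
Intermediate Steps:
t(w) = 0 (t(w) = 2*(-3 - 1*(-3)) = 2*(-3 + 3) = 2*0 = 0)
N(L) = L/3 (N(L) = 0 + L*(1/3) = 0 + L/3 = L/3)
F = -99/14 (F = -7 + 1/(0 - 14) = -7 + 1/(-14) = -7 - 1/14 = -99/14 ≈ -7.0714)
v = -9/31 (v = 9*(-1/31) = -9/31 ≈ -0.29032)
p(q) = 341/14 (p(q) = -99/(14*(-9/31)) = -99/14*(-31/9) = 341/14)
-464/p(N(6)) = -464/341/14 = -464*14/341 = -6496/341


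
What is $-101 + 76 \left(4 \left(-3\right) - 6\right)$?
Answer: $-1469$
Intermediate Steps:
$-101 + 76 \left(4 \left(-3\right) - 6\right) = -101 + 76 \left(-12 - 6\right) = -101 + 76 \left(-18\right) = -101 - 1368 = -1469$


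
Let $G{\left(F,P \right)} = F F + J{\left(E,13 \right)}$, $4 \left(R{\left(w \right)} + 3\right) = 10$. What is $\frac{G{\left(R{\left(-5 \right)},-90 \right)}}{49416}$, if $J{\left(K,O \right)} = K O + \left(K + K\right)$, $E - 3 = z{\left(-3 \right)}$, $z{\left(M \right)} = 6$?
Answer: $\frac{541}{197664} \approx 0.002737$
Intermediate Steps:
$E = 9$ ($E = 3 + 6 = 9$)
$R{\left(w \right)} = - \frac{1}{2}$ ($R{\left(w \right)} = -3 + \frac{1}{4} \cdot 10 = -3 + \frac{5}{2} = - \frac{1}{2}$)
$J{\left(K,O \right)} = 2 K + K O$ ($J{\left(K,O \right)} = K O + 2 K = 2 K + K O$)
$G{\left(F,P \right)} = 135 + F^{2}$ ($G{\left(F,P \right)} = F F + 9 \left(2 + 13\right) = F^{2} + 9 \cdot 15 = F^{2} + 135 = 135 + F^{2}$)
$\frac{G{\left(R{\left(-5 \right)},-90 \right)}}{49416} = \frac{135 + \left(- \frac{1}{2}\right)^{2}}{49416} = \left(135 + \frac{1}{4}\right) \frac{1}{49416} = \frac{541}{4} \cdot \frac{1}{49416} = \frac{541}{197664}$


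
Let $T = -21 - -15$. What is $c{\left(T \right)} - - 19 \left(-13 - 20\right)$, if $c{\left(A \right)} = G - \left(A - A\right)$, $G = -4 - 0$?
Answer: $-631$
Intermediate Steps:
$T = -6$ ($T = -21 + 15 = -6$)
$G = -4$ ($G = -4 + 0 = -4$)
$c{\left(A \right)} = -4$ ($c{\left(A \right)} = -4 - \left(A - A\right) = -4 - 0 = -4 + 0 = -4$)
$c{\left(T \right)} - - 19 \left(-13 - 20\right) = -4 - - 19 \left(-13 - 20\right) = -4 - \left(-19\right) \left(-33\right) = -4 - 627 = -631$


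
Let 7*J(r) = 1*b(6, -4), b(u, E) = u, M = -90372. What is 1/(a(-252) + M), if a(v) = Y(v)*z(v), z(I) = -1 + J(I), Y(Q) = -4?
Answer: -7/632600 ≈ -1.1065e-5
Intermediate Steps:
J(r) = 6/7 (J(r) = (1*6)/7 = (1/7)*6 = 6/7)
z(I) = -1/7 (z(I) = -1 + 6/7 = -1/7)
a(v) = 4/7 (a(v) = -4*(-1/7) = 4/7)
1/(a(-252) + M) = 1/(4/7 - 90372) = 1/(-632600/7) = -7/632600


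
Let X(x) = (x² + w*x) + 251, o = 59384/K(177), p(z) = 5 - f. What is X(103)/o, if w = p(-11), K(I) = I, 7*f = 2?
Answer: 14057163/415688 ≈ 33.817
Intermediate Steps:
f = 2/7 (f = (⅐)*2 = 2/7 ≈ 0.28571)
p(z) = 33/7 (p(z) = 5 - 1*2/7 = 5 - 2/7 = 33/7)
o = 59384/177 ≈ 335.50
w = 33/7 ≈ 4.7143
X(x) = 251 + x² + 33*x/7 (X(x) = (x² + 33*x/7) + 251 = 251 + x² + 33*x/7)
X(103)/o = (251 + 103² + (33/7)*103)/(59384/177) = (251 + 10609 + 3399/7)*(177/59384) = (79419/7)*(177/59384) = 14057163/415688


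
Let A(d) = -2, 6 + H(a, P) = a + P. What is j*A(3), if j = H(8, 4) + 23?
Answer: -58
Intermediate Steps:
H(a, P) = -6 + P + a (H(a, P) = -6 + (a + P) = -6 + (P + a) = -6 + P + a)
j = 29 (j = (-6 + 4 + 8) + 23 = 6 + 23 = 29)
j*A(3) = 29*(-2) = -58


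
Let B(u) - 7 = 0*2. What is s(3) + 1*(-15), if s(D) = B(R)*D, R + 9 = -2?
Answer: 6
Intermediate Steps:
R = -11 (R = -9 - 2 = -11)
B(u) = 7 (B(u) = 7 + 0*2 = 7 + 0 = 7)
s(D) = 7*D
s(3) + 1*(-15) = 7*3 + 1*(-15) = 21 - 15 = 6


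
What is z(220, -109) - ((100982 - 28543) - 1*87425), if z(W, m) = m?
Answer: 14877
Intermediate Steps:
z(220, -109) - ((100982 - 28543) - 1*87425) = -109 - ((100982 - 28543) - 1*87425) = -109 - (72439 - 87425) = -109 - 1*(-14986) = -109 + 14986 = 14877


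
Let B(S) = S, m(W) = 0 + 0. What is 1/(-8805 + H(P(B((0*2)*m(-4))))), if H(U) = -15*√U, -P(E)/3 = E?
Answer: -1/8805 ≈ -0.00011357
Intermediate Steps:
m(W) = 0
P(E) = -3*E
1/(-8805 + H(P(B((0*2)*m(-4))))) = 1/(-8805 - 15*√(-3*0*2*0)) = 1/(-8805 - 15*√(-0*0)) = 1/(-8805 - 15*√(-3*0)) = 1/(-8805 - 15*√0) = 1/(-8805 - 15*0) = 1/(-8805 + 0) = 1/(-8805) = -1/8805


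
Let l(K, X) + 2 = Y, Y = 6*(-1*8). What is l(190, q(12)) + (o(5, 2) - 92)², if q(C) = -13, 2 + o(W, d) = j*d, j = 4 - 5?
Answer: 9166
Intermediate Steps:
j = -1
o(W, d) = -2 - d
Y = -48 (Y = 6*(-8) = -48)
l(K, X) = -50 (l(K, X) = -2 - 48 = -50)
l(190, q(12)) + (o(5, 2) - 92)² = -50 + ((-2 - 1*2) - 92)² = -50 + ((-2 - 2) - 92)² = -50 + (-4 - 92)² = -50 + (-96)² = -50 + 9216 = 9166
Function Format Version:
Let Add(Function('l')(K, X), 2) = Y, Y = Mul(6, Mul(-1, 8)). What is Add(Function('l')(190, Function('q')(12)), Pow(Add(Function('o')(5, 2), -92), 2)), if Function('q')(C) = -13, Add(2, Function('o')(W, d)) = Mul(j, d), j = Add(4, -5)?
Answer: 9166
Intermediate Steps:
j = -1
Function('o')(W, d) = Add(-2, Mul(-1, d))
Y = -48 (Y = Mul(6, -8) = -48)
Function('l')(K, X) = -50 (Function('l')(K, X) = Add(-2, -48) = -50)
Add(Function('l')(190, Function('q')(12)), Pow(Add(Function('o')(5, 2), -92), 2)) = Add(-50, Pow(Add(Add(-2, Mul(-1, 2)), -92), 2)) = Add(-50, Pow(Add(Add(-2, -2), -92), 2)) = Add(-50, Pow(Add(-4, -92), 2)) = Add(-50, Pow(-96, 2)) = Add(-50, 9216) = 9166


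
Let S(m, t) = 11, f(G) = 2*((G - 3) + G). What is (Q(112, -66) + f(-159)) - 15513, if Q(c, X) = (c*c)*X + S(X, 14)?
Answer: -844048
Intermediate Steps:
f(G) = -6 + 4*G (f(G) = 2*((-3 + G) + G) = 2*(-3 + 2*G) = -6 + 4*G)
Q(c, X) = 11 + X*c**2 (Q(c, X) = (c*c)*X + 11 = c**2*X + 11 = X*c**2 + 11 = 11 + X*c**2)
(Q(112, -66) + f(-159)) - 15513 = ((11 - 66*112**2) + (-6 + 4*(-159))) - 15513 = ((11 - 66*12544) + (-6 - 636)) - 15513 = ((11 - 827904) - 642) - 15513 = (-827893 - 642) - 15513 = -828535 - 15513 = -844048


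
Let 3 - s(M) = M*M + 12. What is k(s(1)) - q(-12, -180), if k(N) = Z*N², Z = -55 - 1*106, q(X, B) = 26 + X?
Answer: -16114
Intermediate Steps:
s(M) = -9 - M² (s(M) = 3 - (M*M + 12) = 3 - (M² + 12) = 3 - (12 + M²) = 3 + (-12 - M²) = -9 - M²)
Z = -161 (Z = -55 - 106 = -161)
k(N) = -161*N²
k(s(1)) - q(-12, -180) = -161*(-9 - 1*1²)² - (26 - 12) = -161*(-9 - 1*1)² - 1*14 = -161*(-9 - 1)² - 14 = -161*(-10)² - 14 = -161*100 - 14 = -16100 - 14 = -16114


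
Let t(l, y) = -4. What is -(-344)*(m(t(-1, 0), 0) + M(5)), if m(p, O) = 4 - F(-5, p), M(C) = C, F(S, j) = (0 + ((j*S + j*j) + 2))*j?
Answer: 55384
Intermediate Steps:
F(S, j) = j*(2 + j² + S*j) (F(S, j) = (0 + ((S*j + j²) + 2))*j = (0 + ((j² + S*j) + 2))*j = (0 + (2 + j² + S*j))*j = (2 + j² + S*j)*j = j*(2 + j² + S*j))
m(p, O) = 4 - p*(2 + p² - 5*p)
-(-344)*(m(t(-1, 0), 0) + M(5)) = -(-344)*((4 - 1*(-4)*(2 + (-4)² - 5*(-4))) + 5) = -(-344)*((4 - 1*(-4)*(2 + 16 + 20)) + 5) = -(-344)*((4 - 1*(-4)*38) + 5) = -(-344)*((4 + 152) + 5) = -(-344)*(156 + 5) = -(-344)*161 = -86*(-644) = 55384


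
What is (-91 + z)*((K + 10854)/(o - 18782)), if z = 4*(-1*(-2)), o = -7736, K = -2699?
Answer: 676865/26518 ≈ 25.525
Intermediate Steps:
z = 8 (z = 4*2 = 8)
(-91 + z)*((K + 10854)/(o - 18782)) = (-91 + 8)*((-2699 + 10854)/(-7736 - 18782)) = -676865/(-26518) = -676865*(-1)/26518 = -83*(-8155/26518) = 676865/26518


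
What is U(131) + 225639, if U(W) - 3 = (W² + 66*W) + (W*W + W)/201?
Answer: 16852847/67 ≈ 2.5154e+5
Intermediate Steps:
U(W) = 3 + 202*W²/201 + 13267*W/201 (U(W) = 3 + ((W² + 66*W) + (W*W + W)/201) = 3 + ((W² + 66*W) + (W² + W)*(1/201)) = 3 + ((W² + 66*W) + (W + W²)*(1/201)) = 3 + ((W² + 66*W) + (W/201 + W²/201)) = 3 + (202*W²/201 + 13267*W/201) = 3 + 202*W²/201 + 13267*W/201)
U(131) + 225639 = (3 + (202/201)*131² + (13267/201)*131) + 225639 = (3 + (202/201)*17161 + 1737977/201) + 225639 = (3 + 3466522/201 + 1737977/201) + 225639 = 1735034/67 + 225639 = 16852847/67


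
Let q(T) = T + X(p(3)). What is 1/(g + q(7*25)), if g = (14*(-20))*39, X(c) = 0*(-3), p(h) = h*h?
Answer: -1/10745 ≈ -9.3067e-5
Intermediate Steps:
p(h) = h**2
X(c) = 0
g = -10920 (g = -280*39 = -10920)
q(T) = T (q(T) = T + 0 = T)
1/(g + q(7*25)) = 1/(-10920 + 7*25) = 1/(-10920 + 175) = 1/(-10745) = -1/10745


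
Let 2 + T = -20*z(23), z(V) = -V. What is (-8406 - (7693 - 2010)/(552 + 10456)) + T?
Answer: -87497267/11008 ≈ -7948.5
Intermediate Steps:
T = 458 (T = -2 - (-20)*23 = -2 - 20*(-23) = -2 + 460 = 458)
(-8406 - (7693 - 2010)/(552 + 10456)) + T = (-8406 - (7693 - 2010)/(552 + 10456)) + 458 = (-8406 - 5683/11008) + 458 = -92538931/11008 + 458 = -87497267/11008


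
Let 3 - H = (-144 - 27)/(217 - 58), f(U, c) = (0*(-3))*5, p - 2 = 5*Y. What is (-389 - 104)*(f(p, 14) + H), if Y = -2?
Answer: -106488/53 ≈ -2009.2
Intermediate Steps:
p = -8 (p = 2 + 5*(-2) = 2 - 10 = -8)
f(U, c) = 0 (f(U, c) = 0*5 = 0)
H = 216/53 (H = 3 - (-144 - 27)/(217 - 58) = 3 - (-171)/159 = 3 - 1*(-57/53) = 3 + 57/53 = 216/53 ≈ 4.0755)
(-389 - 104)*(f(p, 14) + H) = (-389 - 104)*(0 + 216/53) = -493*216/53 = -106488/53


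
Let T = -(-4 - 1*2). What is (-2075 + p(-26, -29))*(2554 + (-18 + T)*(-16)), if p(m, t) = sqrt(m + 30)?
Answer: -5692458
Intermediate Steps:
p(m, t) = sqrt(30 + m)
T = 6 (T = -(-4 - 2) = -1*(-6) = 6)
(-2075 + p(-26, -29))*(2554 + (-18 + T)*(-16)) = (-2075 + sqrt(30 - 26))*(2554 + (-18 + 6)*(-16)) = (-2075 + sqrt(4))*(2554 - 12*(-16)) = (-2075 + 2)*(2554 + 192) = -2073*2746 = -5692458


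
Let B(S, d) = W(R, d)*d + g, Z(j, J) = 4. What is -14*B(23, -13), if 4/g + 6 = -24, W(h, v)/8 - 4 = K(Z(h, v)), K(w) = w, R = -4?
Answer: 174748/15 ≈ 11650.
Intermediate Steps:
W(h, v) = 64 (W(h, v) = 32 + 8*4 = 32 + 32 = 64)
g = -2/15 (g = 4/(-6 - 24) = 4/(-30) = 4*(-1/30) = -2/15 ≈ -0.13333)
B(S, d) = -2/15 + 64*d (B(S, d) = 64*d - 2/15 = -2/15 + 64*d)
-14*B(23, -13) = -14*(-2/15 + 64*(-13)) = -14*(-2/15 - 832) = -14*(-12482/15) = 174748/15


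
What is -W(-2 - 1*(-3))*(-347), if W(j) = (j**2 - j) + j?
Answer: 347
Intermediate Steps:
W(j) = j**2
-W(-2 - 1*(-3))*(-347) = -(-2 - 1*(-3))**2*(-347) = -(-2 + 3)**2*(-347) = -1**2*(-347) = -(-347) = -1*(-347) = 347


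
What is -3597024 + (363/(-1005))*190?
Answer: -241005206/67 ≈ -3.5971e+6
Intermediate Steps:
-3597024 + (363/(-1005))*190 = -3597024 + (363*(-1/1005))*190 = -3597024 - 121/335*190 = -3597024 - 4598/67 = -241005206/67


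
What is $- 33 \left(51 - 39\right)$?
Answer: $-396$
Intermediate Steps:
$- 33 \left(51 - 39\right) = \left(-33\right) 12 = -396$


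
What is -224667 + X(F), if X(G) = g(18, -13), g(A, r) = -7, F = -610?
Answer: -224674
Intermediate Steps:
X(G) = -7
-224667 + X(F) = -224667 - 7 = -224674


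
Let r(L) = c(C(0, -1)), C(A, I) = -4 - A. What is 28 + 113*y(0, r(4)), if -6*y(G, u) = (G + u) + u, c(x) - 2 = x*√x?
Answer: -142/3 + 904*I/3 ≈ -47.333 + 301.33*I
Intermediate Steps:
c(x) = 2 + x^(3/2) (c(x) = 2 + x*√x = 2 + x^(3/2))
r(L) = 2 - 8*I (r(L) = 2 + (-4 - 1*0)^(3/2) = 2 + (-4 + 0)^(3/2) = 2 + (-4)^(3/2) = 2 - 8*I)
y(G, u) = -u/3 - G/6 (y(G, u) = -((G + u) + u)/6 = -(G + 2*u)/6 = -u/3 - G/6)
28 + 113*y(0, r(4)) = 28 + 113*(-(2 - 8*I)/3 - ⅙*0) = 28 + 113*((-⅔ + 8*I/3) + 0) = 28 + 113*(-⅔ + 8*I/3) = 28 + (-226/3 + 904*I/3) = -142/3 + 904*I/3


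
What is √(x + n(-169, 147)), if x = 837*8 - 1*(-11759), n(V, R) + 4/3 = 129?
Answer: 2*√41811/3 ≈ 136.32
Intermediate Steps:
n(V, R) = 383/3 (n(V, R) = -4/3 + 129 = 383/3)
x = 18455 (x = 6696 + 11759 = 18455)
√(x + n(-169, 147)) = √(18455 + 383/3) = √(55748/3) = 2*√41811/3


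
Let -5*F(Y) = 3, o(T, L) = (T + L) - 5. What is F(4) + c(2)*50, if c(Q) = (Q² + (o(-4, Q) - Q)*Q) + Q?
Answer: -3003/5 ≈ -600.60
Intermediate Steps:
o(T, L) = -5 + L + T (o(T, L) = (L + T) - 5 = -5 + L + T)
F(Y) = -⅗ (F(Y) = -⅕*3 = -⅗)
c(Q) = Q² - 8*Q (c(Q) = (Q² + ((-5 + Q - 4) - Q)*Q) + Q = (Q² + ((-9 + Q) - Q)*Q) + Q = (Q² - 9*Q) + Q = Q² - 8*Q)
F(4) + c(2)*50 = -⅗ + (2*(-8 + 2))*50 = -⅗ + (2*(-6))*50 = -⅗ - 12*50 = -⅗ - 600 = -3003/5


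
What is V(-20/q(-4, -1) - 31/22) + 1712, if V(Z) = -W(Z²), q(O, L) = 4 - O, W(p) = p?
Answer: 205303/121 ≈ 1696.7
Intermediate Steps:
V(Z) = -Z²
V(-20/q(-4, -1) - 31/22) + 1712 = -(-20/(4 - 1*(-4)) - 31/22)² + 1712 = -(-20/(4 + 4) - 31*1/22)² + 1712 = -(-20/8 - 31/22)² + 1712 = -(-20*⅛ - 31/22)² + 1712 = -(-5/2 - 31/22)² + 1712 = -(-43/11)² + 1712 = -1*1849/121 + 1712 = -1849/121 + 1712 = 205303/121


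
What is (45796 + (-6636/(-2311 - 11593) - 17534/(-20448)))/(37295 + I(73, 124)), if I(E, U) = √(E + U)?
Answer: 192089816588815/156428070144192 - 5150551457*√197/156428070144192 ≈ 1.2275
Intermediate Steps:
(45796 + (-6636/(-2311 - 11593) - 17534/(-20448)))/(37295 + I(73, 124)) = (45796 + (-6636/(-2311 - 11593) - 17534/(-20448)))/(37295 + √(73 + 124)) = (45796 + (-6636/(-13904) - 17534*(-1/20448)))/(37295 + √197) = (45796 + (-6636*(-1/13904) + 8767/10224))/(37295 + √197) = (45796 + (21/44 + 8767/10224))/(37295 + √197) = (45796 + 150113/112464)/(37295 + √197) = 5150551457/(112464*(37295 + √197))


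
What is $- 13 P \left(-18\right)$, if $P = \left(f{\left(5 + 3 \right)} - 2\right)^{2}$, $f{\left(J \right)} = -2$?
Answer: $3744$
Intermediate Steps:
$P = 16$ ($P = \left(-2 - 2\right)^{2} = \left(-4\right)^{2} = 16$)
$- 13 P \left(-18\right) = \left(-13\right) 16 \left(-18\right) = \left(-208\right) \left(-18\right) = 3744$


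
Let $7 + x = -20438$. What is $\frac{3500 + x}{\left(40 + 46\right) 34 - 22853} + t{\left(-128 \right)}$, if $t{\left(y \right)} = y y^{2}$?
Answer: $- \frac{41794125263}{19929} \approx -2.0972 \cdot 10^{6}$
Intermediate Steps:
$x = -20445$ ($x = -7 - 20438 = -20445$)
$t{\left(y \right)} = y^{3}$
$\frac{3500 + x}{\left(40 + 46\right) 34 - 22853} + t{\left(-128 \right)} = \frac{3500 - 20445}{\left(40 + 46\right) 34 - 22853} + \left(-128\right)^{3} = - \frac{16945}{86 \cdot 34 - 22853} - 2097152 = - \frac{16945}{2924 - 22853} - 2097152 = - \frac{16945}{-19929} - 2097152 = \left(-16945\right) \left(- \frac{1}{19929}\right) - 2097152 = \frac{16945}{19929} - 2097152 = - \frac{41794125263}{19929}$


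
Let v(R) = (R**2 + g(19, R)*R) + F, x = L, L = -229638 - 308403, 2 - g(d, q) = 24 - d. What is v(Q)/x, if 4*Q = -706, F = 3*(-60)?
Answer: -18001/307452 ≈ -0.058549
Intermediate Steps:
F = -180
Q = -353/2 (Q = (1/4)*(-706) = -353/2 ≈ -176.50)
g(d, q) = -22 + d (g(d, q) = 2 - (24 - d) = 2 + (-24 + d) = -22 + d)
L = -538041
x = -538041
v(R) = -180 + R**2 - 3*R (v(R) = (R**2 + (-22 + 19)*R) - 180 = (R**2 - 3*R) - 180 = -180 + R**2 - 3*R)
v(Q)/x = (-180 + (-353/2)**2 - 3*(-353/2))/(-538041) = (-180 + 124609/4 + 1059/2)*(-1/538041) = (126007/4)*(-1/538041) = -18001/307452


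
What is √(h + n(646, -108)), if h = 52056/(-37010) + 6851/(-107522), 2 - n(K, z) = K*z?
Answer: √276205560833206658716690/1989694610 ≈ 264.14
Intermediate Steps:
n(K, z) = 2 - K*z
h = -2925360371/1989694610 (h = 52056*(-1/37010) + 6851*(-1/107522) = -26028/18505 - 6851/107522 = -2925360371/1989694610 ≈ -1.4703)
√(h + n(646, -108)) = √(-2925360371/1989694610 + (2 - 1*646*(-108))) = √(-2925360371/1989694610 + (2 + 69768)) = √(-2925360371/1989694610 + 69770) = √(138818067579329/1989694610) = √276205560833206658716690/1989694610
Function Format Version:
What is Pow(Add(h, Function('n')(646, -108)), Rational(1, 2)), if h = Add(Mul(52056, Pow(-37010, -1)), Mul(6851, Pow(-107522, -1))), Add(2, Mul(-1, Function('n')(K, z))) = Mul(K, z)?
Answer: Mul(Rational(1, 1989694610), Pow(276205560833206658716690, Rational(1, 2))) ≈ 264.14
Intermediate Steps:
Function('n')(K, z) = Add(2, Mul(-1, K, z)) (Function('n')(K, z) = Add(2, Mul(-1, Mul(K, z))) = Add(2, Mul(-1, K, z)))
h = Rational(-2925360371, 1989694610) (h = Add(Mul(52056, Rational(-1, 37010)), Mul(6851, Rational(-1, 107522))) = Add(Rational(-26028, 18505), Rational(-6851, 107522)) = Rational(-2925360371, 1989694610) ≈ -1.4703)
Pow(Add(h, Function('n')(646, -108)), Rational(1, 2)) = Pow(Add(Rational(-2925360371, 1989694610), Add(2, Mul(-1, 646, -108))), Rational(1, 2)) = Pow(Add(Rational(-2925360371, 1989694610), Add(2, 69768)), Rational(1, 2)) = Pow(Add(Rational(-2925360371, 1989694610), 69770), Rational(1, 2)) = Pow(Rational(138818067579329, 1989694610), Rational(1, 2)) = Mul(Rational(1, 1989694610), Pow(276205560833206658716690, Rational(1, 2)))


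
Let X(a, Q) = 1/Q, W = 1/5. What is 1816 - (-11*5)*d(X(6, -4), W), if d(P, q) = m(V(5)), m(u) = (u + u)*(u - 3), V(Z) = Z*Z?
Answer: 62316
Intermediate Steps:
V(Z) = Z**2
m(u) = 2*u*(-3 + u) (m(u) = (2*u)*(-3 + u) = 2*u*(-3 + u))
W = 1/5 ≈ 0.20000
d(P, q) = 1100 (d(P, q) = 2*5**2*(-3 + 5**2) = 2*25*(-3 + 25) = 2*25*22 = 1100)
1816 - (-11*5)*d(X(6, -4), W) = 1816 - (-11*5)*1100 = 1816 - (-55)*1100 = 1816 - 1*(-60500) = 1816 + 60500 = 62316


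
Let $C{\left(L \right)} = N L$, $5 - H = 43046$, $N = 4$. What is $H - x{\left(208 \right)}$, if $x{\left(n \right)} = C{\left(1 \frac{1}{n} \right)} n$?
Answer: $-43045$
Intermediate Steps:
$H = -43041$ ($H = 5 - 43046 = -43041$)
$C{\left(L \right)} = 4 L$
$x{\left(n \right)} = 4$ ($x{\left(n \right)} = 4 \cdot 1 \frac{1}{n} n = \frac{4}{n} n = 4$)
$H - x{\left(208 \right)} = -43041 - 4 = -43045$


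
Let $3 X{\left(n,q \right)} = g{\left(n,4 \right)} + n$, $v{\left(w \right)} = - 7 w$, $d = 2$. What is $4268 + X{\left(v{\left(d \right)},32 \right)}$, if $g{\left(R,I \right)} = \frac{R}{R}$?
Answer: $\frac{12791}{3} \approx 4263.7$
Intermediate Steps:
$g{\left(R,I \right)} = 1$
$X{\left(n,q \right)} = \frac{1}{3} + \frac{n}{3}$ ($X{\left(n,q \right)} = \frac{1 + n}{3} = \frac{1}{3} + \frac{n}{3}$)
$4268 + X{\left(v{\left(d \right)},32 \right)} = 4268 + \left(\frac{1}{3} + \frac{\left(-7\right) 2}{3}\right) = 4268 + \left(\frac{1}{3} + \frac{1}{3} \left(-14\right)\right) = 4268 + \left(\frac{1}{3} - \frac{14}{3}\right) = 4268 - \frac{13}{3} = \frac{12791}{3}$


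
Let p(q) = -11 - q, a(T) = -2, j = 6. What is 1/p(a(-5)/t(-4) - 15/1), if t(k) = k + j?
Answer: 1/5 ≈ 0.20000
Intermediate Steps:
t(k) = 6 + k (t(k) = k + 6 = 6 + k)
1/p(a(-5)/t(-4) - 15/1) = 1/(-11 - (-2/(6 - 4) - 15/1)) = 1/(-11 - (-2/2 - 15*1)) = 1/(-11 - (-2*1/2 - 15)) = 1/(-11 - (-1 - 15)) = 1/(-11 - 1*(-16)) = 1/(-11 + 16) = 1/5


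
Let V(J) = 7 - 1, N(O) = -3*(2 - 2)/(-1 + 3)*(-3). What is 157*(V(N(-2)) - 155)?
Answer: -23393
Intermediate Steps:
N(O) = 0 (N(O) = -0/2*(-3) = -3*0*(-3) = 0*(-3) = 0)
V(J) = 6
157*(V(N(-2)) - 155) = 157*(6 - 155) = 157*(-149) = -23393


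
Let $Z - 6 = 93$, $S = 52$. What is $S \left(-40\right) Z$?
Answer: $-205920$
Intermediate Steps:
$Z = 99$ ($Z = 6 + 93 = 99$)
$S \left(-40\right) Z = 52 \left(-40\right) 99 = \left(-2080\right) 99 = -205920$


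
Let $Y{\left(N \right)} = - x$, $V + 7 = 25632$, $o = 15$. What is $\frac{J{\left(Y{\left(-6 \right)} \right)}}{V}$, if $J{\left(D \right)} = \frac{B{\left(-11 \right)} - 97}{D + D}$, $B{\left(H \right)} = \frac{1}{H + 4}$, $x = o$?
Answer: $\frac{68}{538125} \approx 0.00012636$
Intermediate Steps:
$x = 15$
$V = 25625$ ($V = -7 + 25632 = 25625$)
$B{\left(H \right)} = \frac{1}{4 + H}$
$Y{\left(N \right)} = -15$ ($Y{\left(N \right)} = \left(-1\right) 15 = -15$)
$J{\left(D \right)} = - \frac{340}{7 D}$ ($J{\left(D \right)} = \frac{\frac{1}{4 - 11} - 97}{D + D} = \frac{\frac{1}{-7} - 97}{2 D} = \left(- \frac{1}{7} - 97\right) \frac{1}{2 D} = - \frac{680 \frac{1}{2 D}}{7} = - \frac{340}{7 D}$)
$\frac{J{\left(Y{\left(-6 \right)} \right)}}{V} = \frac{\left(- \frac{340}{7}\right) \frac{1}{-15}}{25625} = \left(- \frac{340}{7}\right) \left(- \frac{1}{15}\right) \frac{1}{25625} = \frac{68}{21} \cdot \frac{1}{25625} = \frac{68}{538125}$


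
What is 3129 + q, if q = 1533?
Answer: 4662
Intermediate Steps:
3129 + q = 3129 + 1533 = 4662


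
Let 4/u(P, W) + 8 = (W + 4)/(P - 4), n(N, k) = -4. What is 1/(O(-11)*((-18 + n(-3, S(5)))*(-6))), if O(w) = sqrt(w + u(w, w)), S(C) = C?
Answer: -I*sqrt(147239)/171996 ≈ -0.002231*I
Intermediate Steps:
u(P, W) = 4/(-8 + (4 + W)/(-4 + P)) (u(P, W) = 4/(-8 + (W + 4)/(P - 4)) = 4/(-8 + (4 + W)/(-4 + P)))
O(w) = sqrt(w + 4*(-4 + w)/(36 - 7*w)) (O(w) = sqrt(w + 4*(-4 + w)/(36 + w - 8*w)) = sqrt(w + 4*(-4 + w)/(36 - 7*w)))
1/(O(-11)*((-18 + n(-3, S(5)))*(-6))) = 1/(sqrt((16 - 40*(-11) + 7*(-11)**2)/(-36 + 7*(-11)))*((-18 - 4)*(-6))) = 1/(sqrt((16 + 440 + 7*121)/(-36 - 77))*(-22*(-6))) = 1/(sqrt((16 + 440 + 847)/(-113))*132) = 1/(sqrt(-1/113*1303)*132) = 1/(sqrt(-1303/113)*132) = 1/((I*sqrt(147239)/113)*132) = 1/(132*I*sqrt(147239)/113) = -I*sqrt(147239)/171996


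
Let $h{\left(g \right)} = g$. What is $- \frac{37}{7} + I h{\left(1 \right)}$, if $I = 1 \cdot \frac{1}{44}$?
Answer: $- \frac{1621}{308} \approx -5.263$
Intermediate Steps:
$I = \frac{1}{44}$ ($I = 1 \cdot \frac{1}{44} = \frac{1}{44} \approx 0.022727$)
$- \frac{37}{7} + I h{\left(1 \right)} = - \frac{37}{7} + \frac{1}{44} \cdot 1 = \left(-37\right) \frac{1}{7} + \frac{1}{44} = - \frac{37}{7} + \frac{1}{44} = - \frac{1621}{308}$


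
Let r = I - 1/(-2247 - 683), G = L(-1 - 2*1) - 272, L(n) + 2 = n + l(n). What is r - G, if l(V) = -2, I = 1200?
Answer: 4333471/2930 ≈ 1479.0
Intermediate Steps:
L(n) = -4 + n (L(n) = -2 + (n - 2) = -2 + (-2 + n) = -4 + n)
G = -279 (G = (-4 + (-1 - 2*1)) - 272 = (-4 + (-1 - 2)) - 272 = (-4 - 3) - 272 = -7 - 272 = -279)
r = 3516001/2930 (r = 1200 - 1/(-2247 - 683) = 1200 - 1/(-2930) = 1200 - 1*(-1/2930) = 1200 + 1/2930 = 3516001/2930 ≈ 1200.0)
r - G = 3516001/2930 - 1*(-279) = 3516001/2930 + 279 = 4333471/2930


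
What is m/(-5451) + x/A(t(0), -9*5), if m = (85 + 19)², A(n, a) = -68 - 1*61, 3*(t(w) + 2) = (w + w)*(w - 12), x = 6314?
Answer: -11937626/234393 ≈ -50.930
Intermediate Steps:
t(w) = -2 + 2*w*(-12 + w)/3 (t(w) = -2 + ((w + w)*(w - 12))/3 = -2 + ((2*w)*(-12 + w))/3 = -2 + (2*w*(-12 + w))/3 = -2 + 2*w*(-12 + w)/3)
A(n, a) = -129 (A(n, a) = -68 - 61 = -129)
m = 10816 (m = 104² = 10816)
m/(-5451) + x/A(t(0), -9*5) = 10816/(-5451) + 6314/(-129) = 10816*(-1/5451) + 6314*(-1/129) = -10816/5451 - 6314/129 = -11937626/234393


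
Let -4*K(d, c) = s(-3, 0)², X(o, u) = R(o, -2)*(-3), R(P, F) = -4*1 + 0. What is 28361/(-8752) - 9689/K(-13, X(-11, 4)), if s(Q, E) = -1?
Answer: 339164151/8752 ≈ 38753.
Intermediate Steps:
R(P, F) = -4 (R(P, F) = -4 + 0 = -4)
X(o, u) = 12 (X(o, u) = -4*(-3) = 12)
K(d, c) = -¼ (K(d, c) = -¼*(-1)² = -¼*1 = -¼)
28361/(-8752) - 9689/K(-13, X(-11, 4)) = 28361/(-8752) - 9689/(-¼) = 28361*(-1/8752) - 9689*(-4) = -28361/8752 + 38756 = 339164151/8752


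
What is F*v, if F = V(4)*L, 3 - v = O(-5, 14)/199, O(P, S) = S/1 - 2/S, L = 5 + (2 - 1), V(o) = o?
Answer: 97968/1393 ≈ 70.329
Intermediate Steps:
L = 6 (L = 5 + 1 = 6)
O(P, S) = S - 2/S (O(P, S) = S*1 - 2/S = S - 2/S)
v = 4082/1393 (v = 3 - (14 - 2/14)/199 = 3 - (14 - 2*1/14)/199 = 3 - (14 - 1/7)/199 = 3 - 97/(7*199) = 3 - 1*97/1393 = 3 - 97/1393 = 4082/1393 ≈ 2.9304)
F = 24 (F = 4*6 = 24)
F*v = 24*(4082/1393) = 97968/1393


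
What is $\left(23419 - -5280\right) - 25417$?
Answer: $3282$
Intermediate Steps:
$\left(23419 - -5280\right) - 25417 = \left(23419 + 5280\right) - 25417 = 28699 - 25417 = 3282$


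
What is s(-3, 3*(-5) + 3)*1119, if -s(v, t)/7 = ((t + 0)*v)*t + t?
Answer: 3477852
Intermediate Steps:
s(v, t) = -7*t - 7*v*t**2 (s(v, t) = -7*(((t + 0)*v)*t + t) = -7*((t*v)*t + t) = -7*(v*t**2 + t) = -7*(t + v*t**2) = -7*t - 7*v*t**2)
s(-3, 3*(-5) + 3)*1119 = -7*(3*(-5) + 3)*(1 + (3*(-5) + 3)*(-3))*1119 = -7*(-15 + 3)*(1 + (-15 + 3)*(-3))*1119 = -7*(-12)*(1 - 12*(-3))*1119 = -7*(-12)*(1 + 36)*1119 = -7*(-12)*37*1119 = 3108*1119 = 3477852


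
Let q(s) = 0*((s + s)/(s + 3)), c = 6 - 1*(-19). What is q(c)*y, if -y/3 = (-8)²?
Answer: 0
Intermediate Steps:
y = -192 (y = -3*(-8)² = -3*64 = -192)
c = 25 (c = 6 + 19 = 25)
q(s) = 0 (q(s) = 0*((2*s)/(3 + s)) = 0*(2*s/(3 + s)) = 0)
q(c)*y = 0*(-192) = 0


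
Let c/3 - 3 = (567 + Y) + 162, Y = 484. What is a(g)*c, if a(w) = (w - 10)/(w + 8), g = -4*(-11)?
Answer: 31008/13 ≈ 2385.2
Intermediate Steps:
g = 44
c = 3648 (c = 9 + 3*((567 + 484) + 162) = 9 + 3*(1051 + 162) = 9 + 3*1213 = 9 + 3639 = 3648)
a(w) = (-10 + w)/(8 + w)
a(g)*c = ((-10 + 44)/(8 + 44))*3648 = (34/52)*3648 = ((1/52)*34)*3648 = (17/26)*3648 = 31008/13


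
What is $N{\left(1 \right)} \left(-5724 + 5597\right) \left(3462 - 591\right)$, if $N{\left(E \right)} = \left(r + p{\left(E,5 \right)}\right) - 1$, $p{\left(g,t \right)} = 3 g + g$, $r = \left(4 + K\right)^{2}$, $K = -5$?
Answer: $-1458468$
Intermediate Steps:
$r = 1$ ($r = \left(4 - 5\right)^{2} = \left(-1\right)^{2} = 1$)
$p{\left(g,t \right)} = 4 g$
$N{\left(E \right)} = 4 E$ ($N{\left(E \right)} = \left(1 + 4 E\right) - 1 = 4 E$)
$N{\left(1 \right)} \left(-5724 + 5597\right) \left(3462 - 591\right) = 4 \cdot 1 \left(-5724 + 5597\right) \left(3462 - 591\right) = 4 \left(\left(-127\right) 2871\right) = 4 \left(-364617\right) = -1458468$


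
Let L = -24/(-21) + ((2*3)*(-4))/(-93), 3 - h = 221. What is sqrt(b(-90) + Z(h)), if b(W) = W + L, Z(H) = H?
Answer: 2*I*sqrt(3609361)/217 ≈ 17.51*I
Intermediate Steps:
h = -218 (h = 3 - 1*221 = 3 - 221 = -218)
L = 304/217 (L = -24*(-1/21) + (6*(-4))*(-1/93) = 8/7 - 24*(-1/93) = 8/7 + 8/31 = 304/217 ≈ 1.4009)
b(W) = 304/217 + W (b(W) = W + 304/217 = 304/217 + W)
sqrt(b(-90) + Z(h)) = sqrt((304/217 - 90) - 218) = sqrt(-19226/217 - 218) = sqrt(-66532/217) = 2*I*sqrt(3609361)/217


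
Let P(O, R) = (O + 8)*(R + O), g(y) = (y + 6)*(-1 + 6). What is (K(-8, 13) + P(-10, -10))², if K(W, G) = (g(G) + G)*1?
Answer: 21904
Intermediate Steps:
g(y) = 30 + 5*y (g(y) = (6 + y)*5 = 30 + 5*y)
P(O, R) = (8 + O)*(O + R)
K(W, G) = 30 + 6*G (K(W, G) = ((30 + 5*G) + G)*1 = (30 + 6*G)*1 = 30 + 6*G)
(K(-8, 13) + P(-10, -10))² = ((30 + 6*13) + ((-10)² + 8*(-10) + 8*(-10) - 10*(-10)))² = ((30 + 78) + (100 - 80 - 80 + 100))² = (108 + 40)² = 148² = 21904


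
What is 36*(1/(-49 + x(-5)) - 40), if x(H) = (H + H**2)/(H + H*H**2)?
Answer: -102292/71 ≈ -1440.7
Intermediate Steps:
x(H) = (H + H**2)/(H + H**3)
36*(1/(-49 + x(-5)) - 40) = 36*(1/(-49 + (1 - 5)/(1 + (-5)**2)) - 40) = 36*(1/(-49 - 4/(1 + 25)) - 40) = 36*(1/(-49 - 4/26) - 40) = 36*(1/(-49 + (1/26)*(-4)) - 40) = 36*(1/(-49 - 2/13) - 40) = 36*(1/(-639/13) - 40) = 36*(-13/639 - 40) = 36*(-25573/639) = -102292/71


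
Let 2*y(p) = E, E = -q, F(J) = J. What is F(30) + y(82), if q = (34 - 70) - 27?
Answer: 123/2 ≈ 61.500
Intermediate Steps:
q = -63 (q = -36 - 27 = -63)
E = 63 (E = -1*(-63) = 63)
y(p) = 63/2 (y(p) = (½)*63 = 63/2)
F(30) + y(82) = 30 + 63/2 = 123/2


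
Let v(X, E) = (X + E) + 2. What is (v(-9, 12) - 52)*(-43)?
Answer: 2021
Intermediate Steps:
v(X, E) = 2 + E + X (v(X, E) = (E + X) + 2 = 2 + E + X)
(v(-9, 12) - 52)*(-43) = ((2 + 12 - 9) - 52)*(-43) = (5 - 52)*(-43) = -47*(-43) = 2021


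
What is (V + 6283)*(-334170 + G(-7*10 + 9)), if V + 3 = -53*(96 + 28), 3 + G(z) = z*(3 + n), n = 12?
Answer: 97845696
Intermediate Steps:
G(z) = -3 + 15*z (G(z) = -3 + z*(3 + 12) = -3 + z*15 = -3 + 15*z)
V = -6575 (V = -3 - 53*(96 + 28) = -3 - 53*124 = -3 - 6572 = -6575)
(V + 6283)*(-334170 + G(-7*10 + 9)) = (-6575 + 6283)*(-334170 + (-3 + 15*(-7*10 + 9))) = -292*(-334170 + (-3 + 15*(-70 + 9))) = -292*(-334170 + (-3 + 15*(-61))) = -292*(-334170 + (-3 - 915)) = -292*(-334170 - 918) = -292*(-335088) = 97845696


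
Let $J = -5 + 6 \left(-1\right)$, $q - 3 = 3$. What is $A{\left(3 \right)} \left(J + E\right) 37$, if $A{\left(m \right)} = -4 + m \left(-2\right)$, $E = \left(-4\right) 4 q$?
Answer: $39590$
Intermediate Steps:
$q = 6$ ($q = 3 + 3 = 6$)
$J = -11$ ($J = -5 - 6 = -11$)
$E = -96$ ($E = \left(-4\right) 4 \cdot 6 = \left(-16\right) 6 = -96$)
$A{\left(m \right)} = -4 - 2 m$
$A{\left(3 \right)} \left(J + E\right) 37 = \left(-4 - 6\right) \left(-11 - 96\right) 37 = \left(-4 - 6\right) \left(-107\right) 37 = \left(-10\right) \left(-107\right) 37 = 1070 \cdot 37 = 39590$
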